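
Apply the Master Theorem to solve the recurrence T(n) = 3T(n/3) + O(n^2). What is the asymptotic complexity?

Master Theorem for T(n) = 3T(n/3) + O(n^2):

a = 3, b = 3, c = 2
log_b(a) = log_3(3) = 1.0000

Case 3: c = 2 > log_3(3) = 1.0000
T(n) = O(n^2) = O(n^2)

For T(n) = 3T(n/3) + O(n^2): log_3(3) = 1.0000. This is Case 3 of the Master Theorem (c > log_b(a), work dominated by root), giving O(n^2).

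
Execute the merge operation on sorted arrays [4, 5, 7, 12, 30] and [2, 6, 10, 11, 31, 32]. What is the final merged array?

Merging process:

Compare 4 vs 2: take 2 from right. Merged: [2]
Compare 4 vs 6: take 4 from left. Merged: [2, 4]
Compare 5 vs 6: take 5 from left. Merged: [2, 4, 5]
Compare 7 vs 6: take 6 from right. Merged: [2, 4, 5, 6]
Compare 7 vs 10: take 7 from left. Merged: [2, 4, 5, 6, 7]
Compare 12 vs 10: take 10 from right. Merged: [2, 4, 5, 6, 7, 10]
Compare 12 vs 11: take 11 from right. Merged: [2, 4, 5, 6, 7, 10, 11]
Compare 12 vs 31: take 12 from left. Merged: [2, 4, 5, 6, 7, 10, 11, 12]
Compare 30 vs 31: take 30 from left. Merged: [2, 4, 5, 6, 7, 10, 11, 12, 30]
Append remaining from right: [31, 32]. Merged: [2, 4, 5, 6, 7, 10, 11, 12, 30, 31, 32]

Final merged array: [2, 4, 5, 6, 7, 10, 11, 12, 30, 31, 32]
Total comparisons: 9

The merged array is [2, 4, 5, 6, 7, 10, 11, 12, 30, 31, 32], requiring 9 comparisons. The merge step runs in O(n) time where n is the total number of elements.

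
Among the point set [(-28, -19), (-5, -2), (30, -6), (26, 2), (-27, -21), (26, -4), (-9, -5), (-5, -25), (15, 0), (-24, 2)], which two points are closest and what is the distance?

Computing all pairwise distances among 10 points:

d((-28, -19), (-5, -2)) = 28.6007
d((-28, -19), (30, -6)) = 59.439
d((-28, -19), (26, 2)) = 57.9396
d((-28, -19), (-27, -21)) = 2.2361 <-- minimum
d((-28, -19), (26, -4)) = 56.0446
d((-28, -19), (-9, -5)) = 23.6008
d((-28, -19), (-5, -25)) = 23.7697
d((-28, -19), (15, 0)) = 47.0106
d((-28, -19), (-24, 2)) = 21.3776
d((-5, -2), (30, -6)) = 35.2278
d((-5, -2), (26, 2)) = 31.257
d((-5, -2), (-27, -21)) = 29.0689
d((-5, -2), (26, -4)) = 31.0644
d((-5, -2), (-9, -5)) = 5.0
d((-5, -2), (-5, -25)) = 23.0
d((-5, -2), (15, 0)) = 20.0998
d((-5, -2), (-24, 2)) = 19.4165
d((30, -6), (26, 2)) = 8.9443
d((30, -6), (-27, -21)) = 58.9406
d((30, -6), (26, -4)) = 4.4721
d((30, -6), (-9, -5)) = 39.0128
d((30, -6), (-5, -25)) = 39.8246
d((30, -6), (15, 0)) = 16.1555
d((30, -6), (-24, 2)) = 54.5894
d((26, 2), (-27, -21)) = 57.7754
d((26, 2), (26, -4)) = 6.0
d((26, 2), (-9, -5)) = 35.6931
d((26, 2), (-5, -25)) = 41.1096
d((26, 2), (15, 0)) = 11.1803
d((26, 2), (-24, 2)) = 50.0
d((-27, -21), (26, -4)) = 55.6597
d((-27, -21), (-9, -5)) = 24.0832
d((-27, -21), (-5, -25)) = 22.3607
d((-27, -21), (15, 0)) = 46.9574
d((-27, -21), (-24, 2)) = 23.1948
d((26, -4), (-9, -5)) = 35.0143
d((26, -4), (-5, -25)) = 37.4433
d((26, -4), (15, 0)) = 11.7047
d((26, -4), (-24, 2)) = 50.3587
d((-9, -5), (-5, -25)) = 20.3961
d((-9, -5), (15, 0)) = 24.5153
d((-9, -5), (-24, 2)) = 16.5529
d((-5, -25), (15, 0)) = 32.0156
d((-5, -25), (-24, 2)) = 33.0151
d((15, 0), (-24, 2)) = 39.0512

Closest pair: (-28, -19) and (-27, -21) with distance 2.2361

The closest pair is (-28, -19) and (-27, -21) with Euclidean distance 2.2361. For 10 points, brute-force pairwise comparison is shown above. For large n, the divide-and-conquer algorithm (sort by x, recurse on halves, check the dividing strip) achieves O(n log n).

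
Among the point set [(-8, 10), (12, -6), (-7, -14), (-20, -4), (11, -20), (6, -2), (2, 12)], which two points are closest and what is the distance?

Computing all pairwise distances among 7 points:

d((-8, 10), (12, -6)) = 25.6125
d((-8, 10), (-7, -14)) = 24.0208
d((-8, 10), (-20, -4)) = 18.4391
d((-8, 10), (11, -20)) = 35.5106
d((-8, 10), (6, -2)) = 18.4391
d((-8, 10), (2, 12)) = 10.198
d((12, -6), (-7, -14)) = 20.6155
d((12, -6), (-20, -4)) = 32.0624
d((12, -6), (11, -20)) = 14.0357
d((12, -6), (6, -2)) = 7.2111 <-- minimum
d((12, -6), (2, 12)) = 20.5913
d((-7, -14), (-20, -4)) = 16.4012
d((-7, -14), (11, -20)) = 18.9737
d((-7, -14), (6, -2)) = 17.6918
d((-7, -14), (2, 12)) = 27.5136
d((-20, -4), (11, -20)) = 34.8855
d((-20, -4), (6, -2)) = 26.0768
d((-20, -4), (2, 12)) = 27.2029
d((11, -20), (6, -2)) = 18.6815
d((11, -20), (2, 12)) = 33.2415
d((6, -2), (2, 12)) = 14.5602

Closest pair: (12, -6) and (6, -2) with distance 7.2111

The closest pair is (12, -6) and (6, -2) with Euclidean distance 7.2111. For 7 points, brute-force pairwise comparison is shown above. For large n, the divide-and-conquer algorithm (sort by x, recurse on halves, check the dividing strip) achieves O(n log n).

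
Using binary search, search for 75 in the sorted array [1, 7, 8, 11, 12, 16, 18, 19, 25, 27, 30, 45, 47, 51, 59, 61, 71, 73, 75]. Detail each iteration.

Binary search for 75 in [1, 7, 8, 11, 12, 16, 18, 19, 25, 27, 30, 45, 47, 51, 59, 61, 71, 73, 75]:

lo=0, hi=18, mid=9, arr[mid]=27 -> 27 < 75, search right half
lo=10, hi=18, mid=14, arr[mid]=59 -> 59 < 75, search right half
lo=15, hi=18, mid=16, arr[mid]=71 -> 71 < 75, search right half
lo=17, hi=18, mid=17, arr[mid]=73 -> 73 < 75, search right half
lo=18, hi=18, mid=18, arr[mid]=75 -> Found target at index 18!

Binary search finds 75 at index 18 after 5 comparisons. The search repeatedly halves the search space by comparing with the middle element.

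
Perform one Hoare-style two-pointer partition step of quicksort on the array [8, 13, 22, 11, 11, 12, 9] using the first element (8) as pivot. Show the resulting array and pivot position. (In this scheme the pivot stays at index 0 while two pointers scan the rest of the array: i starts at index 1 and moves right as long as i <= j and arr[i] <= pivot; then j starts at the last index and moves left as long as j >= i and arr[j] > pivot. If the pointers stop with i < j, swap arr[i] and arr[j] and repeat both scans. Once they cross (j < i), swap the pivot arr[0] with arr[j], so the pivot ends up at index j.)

Hoare-style two-pointer partition with pivot = 8:

Initial array: [8, 13, 22, 11, 11, 12, 9]

Pointers start at i = 1, j = 6.
i ends at 1, j ends at 0: the pointers have crossed (j < i), so scanning stops.

j = 0, so swapping arr[0] with arr[j] leaves the pivot at position 0: [8, 13, 22, 11, 11, 12, 9]
Pivot position: 0

After partitioning with pivot 8, the array becomes [8, 13, 22, 11, 11, 12, 9]. The pivot is placed at index 0. All elements to the left of the pivot are <= 8, and all elements to the right are > 8.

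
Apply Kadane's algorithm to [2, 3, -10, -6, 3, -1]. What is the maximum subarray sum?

Using Kadane's algorithm on [2, 3, -10, -6, 3, -1]:

Scanning through the array:
Position 1 (value 3): max_ending_here = 5, max_so_far = 5
Position 2 (value -10): max_ending_here = -5, max_so_far = 5
Position 3 (value -6): max_ending_here = -6, max_so_far = 5
Position 4 (value 3): max_ending_here = 3, max_so_far = 5
Position 5 (value -1): max_ending_here = 2, max_so_far = 5

Maximum subarray: [2, 3]
Maximum sum: 5

The maximum subarray is [2, 3] with sum 5. This subarray runs from index 0 to index 1.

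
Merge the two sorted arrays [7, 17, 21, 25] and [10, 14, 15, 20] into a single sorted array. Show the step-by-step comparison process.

Merging process:

Compare 7 vs 10: take 7 from left. Merged: [7]
Compare 17 vs 10: take 10 from right. Merged: [7, 10]
Compare 17 vs 14: take 14 from right. Merged: [7, 10, 14]
Compare 17 vs 15: take 15 from right. Merged: [7, 10, 14, 15]
Compare 17 vs 20: take 17 from left. Merged: [7, 10, 14, 15, 17]
Compare 21 vs 20: take 20 from right. Merged: [7, 10, 14, 15, 17, 20]
Append remaining from left: [21, 25]. Merged: [7, 10, 14, 15, 17, 20, 21, 25]

Final merged array: [7, 10, 14, 15, 17, 20, 21, 25]
Total comparisons: 6

The merged array is [7, 10, 14, 15, 17, 20, 21, 25], requiring 6 comparisons. The merge step runs in O(n) time where n is the total number of elements.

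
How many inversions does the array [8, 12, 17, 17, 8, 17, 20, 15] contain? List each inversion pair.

Finding inversions in [8, 12, 17, 17, 8, 17, 20, 15]:

(1, 4): arr[1]=12 > arr[4]=8
(2, 4): arr[2]=17 > arr[4]=8
(2, 7): arr[2]=17 > arr[7]=15
(3, 4): arr[3]=17 > arr[4]=8
(3, 7): arr[3]=17 > arr[7]=15
(5, 7): arr[5]=17 > arr[7]=15
(6, 7): arr[6]=20 > arr[7]=15

Total inversions: 7

The array has 7 inversion(s): (1,4), (2,4), (2,7), (3,4), (3,7), (5,7), (6,7). Each pair (i,j) satisfies i < j and arr[i] > arr[j].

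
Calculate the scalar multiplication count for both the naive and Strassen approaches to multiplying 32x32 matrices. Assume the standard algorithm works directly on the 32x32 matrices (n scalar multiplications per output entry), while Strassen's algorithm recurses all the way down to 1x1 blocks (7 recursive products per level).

Matrix multiplication for 32x32 matrices:

Standard algorithm: 32^3 = 32768 multiplications
Strassen's algorithm: 7^(log2(32)) = 7^5 = 16807 multiplications
Savings: 32768 - 16807 = 15961 multiplications

Standard: 32768 multiplications (32^3). Strassen: 16807 multiplications (7^5). Strassen reduces 8 recursive multiplications to 7 at each level.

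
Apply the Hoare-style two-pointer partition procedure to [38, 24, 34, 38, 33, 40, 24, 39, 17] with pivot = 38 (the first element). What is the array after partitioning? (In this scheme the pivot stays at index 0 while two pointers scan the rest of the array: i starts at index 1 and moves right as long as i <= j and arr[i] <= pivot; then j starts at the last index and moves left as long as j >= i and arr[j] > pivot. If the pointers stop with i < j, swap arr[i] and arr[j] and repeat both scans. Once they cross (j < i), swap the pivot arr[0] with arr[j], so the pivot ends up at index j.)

Hoare-style two-pointer partition with pivot = 38:

Initial array: [38, 24, 34, 38, 33, 40, 24, 39, 17]

Pointers start at i = 1, j = 8.
i stops at index 5 (arr[5]=40 > 38), j stops at index 8 (arr[8]=17 <= 38): swap arr[5] and arr[8], array becomes [38, 24, 34, 38, 33, 17, 24, 39, 40]
i ends at 7, j ends at 6: the pointers have crossed (j < i), so scanning stops.

Swap pivot arr[0] with arr[6] to place pivot at position 6: [24, 24, 34, 38, 33, 17, 38, 39, 40]
Pivot position: 6

After partitioning with pivot 38, the array becomes [24, 24, 34, 38, 33, 17, 38, 39, 40]. The pivot is placed at index 6. All elements to the left of the pivot are <= 38, and all elements to the right are > 38.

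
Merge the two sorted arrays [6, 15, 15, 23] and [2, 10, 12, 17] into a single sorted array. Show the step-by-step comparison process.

Merging process:

Compare 6 vs 2: take 2 from right. Merged: [2]
Compare 6 vs 10: take 6 from left. Merged: [2, 6]
Compare 15 vs 10: take 10 from right. Merged: [2, 6, 10]
Compare 15 vs 12: take 12 from right. Merged: [2, 6, 10, 12]
Compare 15 vs 17: take 15 from left. Merged: [2, 6, 10, 12, 15]
Compare 15 vs 17: take 15 from left. Merged: [2, 6, 10, 12, 15, 15]
Compare 23 vs 17: take 17 from right. Merged: [2, 6, 10, 12, 15, 15, 17]
Append remaining from left: [23]. Merged: [2, 6, 10, 12, 15, 15, 17, 23]

Final merged array: [2, 6, 10, 12, 15, 15, 17, 23]
Total comparisons: 7

The merged array is [2, 6, 10, 12, 15, 15, 17, 23], requiring 7 comparisons. The merge step runs in O(n) time where n is the total number of elements.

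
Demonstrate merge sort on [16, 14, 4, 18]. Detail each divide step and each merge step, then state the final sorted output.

Merge sort trace:

Split: [16, 14, 4, 18] -> [16, 14] and [4, 18]
  Split: [16, 14] -> [16] and [14]
  Merge: [16] + [14] -> [14, 16]
  Split: [4, 18] -> [4] and [18]
  Merge: [4] + [18] -> [4, 18]
Merge: [14, 16] + [4, 18] -> [4, 14, 16, 18]

Final sorted array: [4, 14, 16, 18]

The merge sort proceeds by recursively splitting the array and merging sorted halves.
After all merges, the sorted array is [4, 14, 16, 18].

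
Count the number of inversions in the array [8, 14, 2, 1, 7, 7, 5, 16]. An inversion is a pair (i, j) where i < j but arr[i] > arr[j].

Finding inversions in [8, 14, 2, 1, 7, 7, 5, 16]:

(0, 2): arr[0]=8 > arr[2]=2
(0, 3): arr[0]=8 > arr[3]=1
(0, 4): arr[0]=8 > arr[4]=7
(0, 5): arr[0]=8 > arr[5]=7
(0, 6): arr[0]=8 > arr[6]=5
(1, 2): arr[1]=14 > arr[2]=2
(1, 3): arr[1]=14 > arr[3]=1
(1, 4): arr[1]=14 > arr[4]=7
(1, 5): arr[1]=14 > arr[5]=7
(1, 6): arr[1]=14 > arr[6]=5
(2, 3): arr[2]=2 > arr[3]=1
(4, 6): arr[4]=7 > arr[6]=5
(5, 6): arr[5]=7 > arr[6]=5

Total inversions: 13

The array has 13 inversion(s): (0,2), (0,3), (0,4), (0,5), (0,6), (1,2), (1,3), (1,4), (1,5), (1,6), (2,3), (4,6), (5,6). Each pair (i,j) satisfies i < j and arr[i] > arr[j].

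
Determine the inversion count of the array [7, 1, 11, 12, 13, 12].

Finding inversions in [7, 1, 11, 12, 13, 12]:

(0, 1): arr[0]=7 > arr[1]=1
(4, 5): arr[4]=13 > arr[5]=12

Total inversions: 2

The array has 2 inversion(s): (0,1), (4,5). Each pair (i,j) satisfies i < j and arr[i] > arr[j].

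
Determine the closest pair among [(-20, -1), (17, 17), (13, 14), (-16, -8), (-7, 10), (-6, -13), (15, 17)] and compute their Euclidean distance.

Computing all pairwise distances among 7 points:

d((-20, -1), (17, 17)) = 41.1461
d((-20, -1), (13, 14)) = 36.2491
d((-20, -1), (-16, -8)) = 8.0623
d((-20, -1), (-7, 10)) = 17.0294
d((-20, -1), (-6, -13)) = 18.4391
d((-20, -1), (15, 17)) = 39.3573
d((17, 17), (13, 14)) = 5.0
d((17, 17), (-16, -8)) = 41.4005
d((17, 17), (-7, 10)) = 25.0
d((17, 17), (-6, -13)) = 37.8021
d((17, 17), (15, 17)) = 2.0 <-- minimum
d((13, 14), (-16, -8)) = 36.4005
d((13, 14), (-7, 10)) = 20.3961
d((13, 14), (-6, -13)) = 33.0151
d((13, 14), (15, 17)) = 3.6056
d((-16, -8), (-7, 10)) = 20.1246
d((-16, -8), (-6, -13)) = 11.1803
d((-16, -8), (15, 17)) = 39.8246
d((-7, 10), (-6, -13)) = 23.0217
d((-7, 10), (15, 17)) = 23.0868
d((-6, -13), (15, 17)) = 36.6197

Closest pair: (17, 17) and (15, 17) with distance 2.0

The closest pair is (17, 17) and (15, 17) with Euclidean distance 2.0. For 7 points, brute-force pairwise comparison is shown above. For large n, the divide-and-conquer algorithm (sort by x, recurse on halves, check the dividing strip) achieves O(n log n).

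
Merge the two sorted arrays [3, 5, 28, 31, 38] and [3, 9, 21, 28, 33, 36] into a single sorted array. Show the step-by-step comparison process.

Merging process:

Compare 3 vs 3: take 3 from left. Merged: [3]
Compare 5 vs 3: take 3 from right. Merged: [3, 3]
Compare 5 vs 9: take 5 from left. Merged: [3, 3, 5]
Compare 28 vs 9: take 9 from right. Merged: [3, 3, 5, 9]
Compare 28 vs 21: take 21 from right. Merged: [3, 3, 5, 9, 21]
Compare 28 vs 28: take 28 from left. Merged: [3, 3, 5, 9, 21, 28]
Compare 31 vs 28: take 28 from right. Merged: [3, 3, 5, 9, 21, 28, 28]
Compare 31 vs 33: take 31 from left. Merged: [3, 3, 5, 9, 21, 28, 28, 31]
Compare 38 vs 33: take 33 from right. Merged: [3, 3, 5, 9, 21, 28, 28, 31, 33]
Compare 38 vs 36: take 36 from right. Merged: [3, 3, 5, 9, 21, 28, 28, 31, 33, 36]
Append remaining from left: [38]. Merged: [3, 3, 5, 9, 21, 28, 28, 31, 33, 36, 38]

Final merged array: [3, 3, 5, 9, 21, 28, 28, 31, 33, 36, 38]
Total comparisons: 10

The merged array is [3, 3, 5, 9, 21, 28, 28, 31, 33, 36, 38], requiring 10 comparisons. The merge step runs in O(n) time where n is the total number of elements.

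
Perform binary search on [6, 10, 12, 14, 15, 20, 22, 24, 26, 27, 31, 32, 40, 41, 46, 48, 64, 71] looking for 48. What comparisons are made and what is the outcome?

Binary search for 48 in [6, 10, 12, 14, 15, 20, 22, 24, 26, 27, 31, 32, 40, 41, 46, 48, 64, 71]:

lo=0, hi=17, mid=8, arr[mid]=26 -> 26 < 48, search right half
lo=9, hi=17, mid=13, arr[mid]=41 -> 41 < 48, search right half
lo=14, hi=17, mid=15, arr[mid]=48 -> Found target at index 15!

Binary search finds 48 at index 15 after 3 comparisons. The search repeatedly halves the search space by comparing with the middle element.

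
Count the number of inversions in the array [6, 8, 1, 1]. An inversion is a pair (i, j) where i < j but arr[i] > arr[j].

Finding inversions in [6, 8, 1, 1]:

(0, 2): arr[0]=6 > arr[2]=1
(0, 3): arr[0]=6 > arr[3]=1
(1, 2): arr[1]=8 > arr[2]=1
(1, 3): arr[1]=8 > arr[3]=1

Total inversions: 4

The array has 4 inversion(s): (0,2), (0,3), (1,2), (1,3). Each pair (i,j) satisfies i < j and arr[i] > arr[j].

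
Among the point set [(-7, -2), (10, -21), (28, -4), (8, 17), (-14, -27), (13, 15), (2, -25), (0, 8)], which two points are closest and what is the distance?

Computing all pairwise distances among 8 points:

d((-7, -2), (10, -21)) = 25.4951
d((-7, -2), (28, -4)) = 35.0571
d((-7, -2), (8, 17)) = 24.2074
d((-7, -2), (-14, -27)) = 25.9615
d((-7, -2), (13, 15)) = 26.2488
d((-7, -2), (2, -25)) = 24.6982
d((-7, -2), (0, 8)) = 12.2066
d((10, -21), (28, -4)) = 24.7588
d((10, -21), (8, 17)) = 38.0526
d((10, -21), (-14, -27)) = 24.7386
d((10, -21), (13, 15)) = 36.1248
d((10, -21), (2, -25)) = 8.9443
d((10, -21), (0, 8)) = 30.6757
d((28, -4), (8, 17)) = 29.0
d((28, -4), (-14, -27)) = 47.8853
d((28, -4), (13, 15)) = 24.2074
d((28, -4), (2, -25)) = 33.4215
d((28, -4), (0, 8)) = 30.4631
d((8, 17), (-14, -27)) = 49.1935
d((8, 17), (13, 15)) = 5.3852 <-- minimum
d((8, 17), (2, -25)) = 42.4264
d((8, 17), (0, 8)) = 12.0416
d((-14, -27), (13, 15)) = 49.93
d((-14, -27), (2, -25)) = 16.1245
d((-14, -27), (0, 8)) = 37.6962
d((13, 15), (2, -25)) = 41.4849
d((13, 15), (0, 8)) = 14.7648
d((2, -25), (0, 8)) = 33.0606

Closest pair: (8, 17) and (13, 15) with distance 5.3852

The closest pair is (8, 17) and (13, 15) with Euclidean distance 5.3852. For 8 points, brute-force pairwise comparison is shown above. For large n, the divide-and-conquer algorithm (sort by x, recurse on halves, check the dividing strip) achieves O(n log n).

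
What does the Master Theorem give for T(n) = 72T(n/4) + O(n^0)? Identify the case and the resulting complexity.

Master Theorem for T(n) = 72T(n/4) + O(n^0):

a = 72, b = 4, c = 0
log_b(a) = log_4(72) = 3.0850

Case 1: c = 0 < log_4(72) = 3.0850
T(n) = O(n^(log_4 72))

For T(n) = 72T(n/4) + O(n^0): log_4(72) = 3.0850. This is Case 1 of the Master Theorem (c < log_b(a), work dominated by leaves), giving O(n^(log_4 72)).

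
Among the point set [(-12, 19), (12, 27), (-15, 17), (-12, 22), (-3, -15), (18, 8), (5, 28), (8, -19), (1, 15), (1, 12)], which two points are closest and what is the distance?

Computing all pairwise distances among 10 points:

d((-12, 19), (12, 27)) = 25.2982
d((-12, 19), (-15, 17)) = 3.6056
d((-12, 19), (-12, 22)) = 3.0 <-- minimum
d((-12, 19), (-3, -15)) = 35.171
d((-12, 19), (18, 8)) = 31.9531
d((-12, 19), (5, 28)) = 19.2354
d((-12, 19), (8, -19)) = 42.9418
d((-12, 19), (1, 15)) = 13.6015
d((-12, 19), (1, 12)) = 14.7648
d((12, 27), (-15, 17)) = 28.7924
d((12, 27), (-12, 22)) = 24.5153
d((12, 27), (-3, -15)) = 44.5982
d((12, 27), (18, 8)) = 19.9249
d((12, 27), (5, 28)) = 7.0711
d((12, 27), (8, -19)) = 46.1736
d((12, 27), (1, 15)) = 16.2788
d((12, 27), (1, 12)) = 18.6011
d((-15, 17), (-12, 22)) = 5.831
d((-15, 17), (-3, -15)) = 34.176
d((-15, 17), (18, 8)) = 34.2053
d((-15, 17), (5, 28)) = 22.8254
d((-15, 17), (8, -19)) = 42.72
d((-15, 17), (1, 15)) = 16.1245
d((-15, 17), (1, 12)) = 16.7631
d((-12, 22), (-3, -15)) = 38.0789
d((-12, 22), (18, 8)) = 33.1059
d((-12, 22), (5, 28)) = 18.0278
d((-12, 22), (8, -19)) = 45.618
d((-12, 22), (1, 15)) = 14.7648
d((-12, 22), (1, 12)) = 16.4012
d((-3, -15), (18, 8)) = 31.1448
d((-3, -15), (5, 28)) = 43.7379
d((-3, -15), (8, -19)) = 11.7047
d((-3, -15), (1, 15)) = 30.2655
d((-3, -15), (1, 12)) = 27.2947
d((18, 8), (5, 28)) = 23.8537
d((18, 8), (8, -19)) = 28.7924
d((18, 8), (1, 15)) = 18.3848
d((18, 8), (1, 12)) = 17.4642
d((5, 28), (8, -19)) = 47.0956
d((5, 28), (1, 15)) = 13.6015
d((5, 28), (1, 12)) = 16.4924
d((8, -19), (1, 15)) = 34.7131
d((8, -19), (1, 12)) = 31.7805
d((1, 15), (1, 12)) = 3.0 <-- minimum

Minimum distance: 3.0 (tie among 2 pairs: (-12, 19) and (-12, 22); (1, 15) and (1, 12))

The minimum Euclidean distance is 3.0. There is a tie: 2 pairs achieve this minimum — (-12, 19) and (-12, 22); (1, 15) and (1, 12). Any of these is a valid closest pair. For 10 points, brute-force pairwise comparison is shown above. For large n, the divide-and-conquer algorithm (sort by x, recurse on halves, check the dividing strip) achieves O(n log n).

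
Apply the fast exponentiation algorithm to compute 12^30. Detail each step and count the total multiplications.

Computing 12^30 by squaring (build up from 12^1; each line after the first costs one multiplication):

12^1 = 12
12^2 = (12^1)^2 = 12^2 = 144
12^3 = 12 * 12^2 = 12 * 144 = 1728
12^6 = (12^3)^2 = 1728^2 = 2985984
12^7 = 12 * 12^6 = 12 * 2985984 = 35831808
12^14 = (12^7)^2 = 35831808^2 = 1283918464548864
12^15 = 12 * 12^14 = 12 * 1283918464548864 = 15407021574586368
12^30 = (12^15)^2 = 15407021574586368^2 = 237376313799769806328950291431424

Result: 237376313799769806328950291431424
Multiplications needed: 7 (7 lines after 12^1)

12^30 = 237376313799769806328950291431424. Using exponentiation by squaring, this requires 7 multiplications. The key idea: if the exponent is even, square the half-power; if odd, multiply by the base once.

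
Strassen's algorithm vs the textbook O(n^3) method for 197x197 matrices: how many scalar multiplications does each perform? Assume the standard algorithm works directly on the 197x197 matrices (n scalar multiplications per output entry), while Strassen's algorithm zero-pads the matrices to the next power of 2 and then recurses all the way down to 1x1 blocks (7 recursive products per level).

Matrix multiplication for 197x197 matrices:

Strassen's algorithm requires power-of-2 dimensions. Pad 197x197 to 256x256 (next power of 2).

Standard algorithm: 197^3 = 7645373 multiplications
Strassen's algorithm: 7^(log2(256)) = 7^8 = 5764801 multiplications
Savings: 7645373 - 5764801 = 1880572 multiplications

Standard: 7645373 multiplications (197^3). Strassen: 5764801 multiplications (7^8, after padding to 256x256). Strassen reduces 8 recursive multiplications to 7 at each level.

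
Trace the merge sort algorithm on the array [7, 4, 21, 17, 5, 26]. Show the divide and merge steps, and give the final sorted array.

Merge sort trace:

Split: [7, 4, 21, 17, 5, 26] -> [7, 4, 21] and [17, 5, 26]
  Split: [7, 4, 21] -> [7] and [4, 21]
    Split: [4, 21] -> [4] and [21]
    Merge: [4] + [21] -> [4, 21]
  Merge: [7] + [4, 21] -> [4, 7, 21]
  Split: [17, 5, 26] -> [17] and [5, 26]
    Split: [5, 26] -> [5] and [26]
    Merge: [5] + [26] -> [5, 26]
  Merge: [17] + [5, 26] -> [5, 17, 26]
Merge: [4, 7, 21] + [5, 17, 26] -> [4, 5, 7, 17, 21, 26]

Final sorted array: [4, 5, 7, 17, 21, 26]

The merge sort proceeds by recursively splitting the array and merging sorted halves.
After all merges, the sorted array is [4, 5, 7, 17, 21, 26].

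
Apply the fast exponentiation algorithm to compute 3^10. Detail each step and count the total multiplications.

Computing 3^10 by squaring (build up from 3^1; each line after the first costs one multiplication):

3^1 = 3
3^2 = (3^1)^2 = 3^2 = 9
3^4 = (3^2)^2 = 9^2 = 81
3^5 = 3 * 3^4 = 3 * 81 = 243
3^10 = (3^5)^2 = 243^2 = 59049

Result: 59049
Multiplications needed: 4 (4 lines after 3^1)

3^10 = 59049. Using exponentiation by squaring, this requires 4 multiplications. The key idea: if the exponent is even, square the half-power; if odd, multiply by the base once.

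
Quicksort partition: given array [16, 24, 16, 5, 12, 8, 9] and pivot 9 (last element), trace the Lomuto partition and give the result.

Lomuto partition with pivot = 9:

Initial array: [16, 24, 16, 5, 12, 8, 9]

arr[0]=16 > 9: no swap
arr[1]=24 > 9: no swap
arr[2]=16 > 9: no swap
arr[3]=5 <= 9: swap with position 0, array becomes [5, 24, 16, 16, 12, 8, 9]
arr[4]=12 > 9: no swap
arr[5]=8 <= 9: swap with position 1, array becomes [5, 8, 16, 16, 12, 24, 9]

Place pivot at position 2: [5, 8, 9, 16, 12, 24, 16]
Pivot position: 2

After partitioning with pivot 9, the array becomes [5, 8, 9, 16, 12, 24, 16]. The pivot is placed at index 2. All elements to the left of the pivot are <= 9, and all elements to the right are > 9.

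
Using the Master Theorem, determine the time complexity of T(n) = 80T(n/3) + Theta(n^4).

Master Theorem for T(n) = 80T(n/3) + O(n^4):

a = 80, b = 3, c = 4
log_b(a) = log_3(80) = 3.9887

Case 3: c = 4 > log_3(80) = 3.9887
T(n) = O(n^4) = O(n^4)

For T(n) = 80T(n/3) + O(n^4): log_3(80) = 3.9887. This is Case 3 of the Master Theorem (c > log_b(a), work dominated by root), giving O(n^4).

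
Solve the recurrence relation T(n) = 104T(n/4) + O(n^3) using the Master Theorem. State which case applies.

Master Theorem for T(n) = 104T(n/4) + O(n^3):

a = 104, b = 4, c = 3
log_b(a) = log_4(104) = 3.3502

Case 1: c = 3 < log_4(104) = 3.3502
T(n) = O(n^(log_4 104))

For T(n) = 104T(n/4) + O(n^3): log_4(104) = 3.3502. This is Case 1 of the Master Theorem (c < log_b(a), work dominated by leaves), giving O(n^(log_4 104)).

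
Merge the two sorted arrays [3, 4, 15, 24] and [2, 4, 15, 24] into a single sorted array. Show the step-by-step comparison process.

Merging process:

Compare 3 vs 2: take 2 from right. Merged: [2]
Compare 3 vs 4: take 3 from left. Merged: [2, 3]
Compare 4 vs 4: take 4 from left. Merged: [2, 3, 4]
Compare 15 vs 4: take 4 from right. Merged: [2, 3, 4, 4]
Compare 15 vs 15: take 15 from left. Merged: [2, 3, 4, 4, 15]
Compare 24 vs 15: take 15 from right. Merged: [2, 3, 4, 4, 15, 15]
Compare 24 vs 24: take 24 from left. Merged: [2, 3, 4, 4, 15, 15, 24]
Append remaining from right: [24]. Merged: [2, 3, 4, 4, 15, 15, 24, 24]

Final merged array: [2, 3, 4, 4, 15, 15, 24, 24]
Total comparisons: 7

The merged array is [2, 3, 4, 4, 15, 15, 24, 24], requiring 7 comparisons. The merge step runs in O(n) time where n is the total number of elements.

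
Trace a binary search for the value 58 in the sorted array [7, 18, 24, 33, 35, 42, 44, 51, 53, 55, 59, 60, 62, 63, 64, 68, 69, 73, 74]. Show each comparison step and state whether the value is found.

Binary search for 58 in [7, 18, 24, 33, 35, 42, 44, 51, 53, 55, 59, 60, 62, 63, 64, 68, 69, 73, 74]:

lo=0, hi=18, mid=9, arr[mid]=55 -> 55 < 58, search right half
lo=10, hi=18, mid=14, arr[mid]=64 -> 64 > 58, search left half
lo=10, hi=13, mid=11, arr[mid]=60 -> 60 > 58, search left half
lo=10, hi=10, mid=10, arr[mid]=59 -> 59 > 58, search left half
lo=10 > hi=9, target 58 not found

Binary search determines that 58 is not in the array after 4 comparisons. The search space was exhausted without finding the target.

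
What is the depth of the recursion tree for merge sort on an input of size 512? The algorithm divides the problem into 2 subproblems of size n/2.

For divide and conquer with division factor 2:

Problem sizes at each level:
Level 0: 512
Level 1: 256
Level 2: 128
Level 3: 64
Level 4: 32
Level 5: 16
Level 6: 8
Level 7: 4
Level 8: 2
Level 9: 1

The root is level 0 and the size-1 base case is level 9 (the tree spans levels 0 through 9, i.e. 10 levels counting the root), so the depth is the number of divisions: log_2(512) = 9

The recursion tree depth is log_2(512) = 9. At each level, the problem size is divided by 2, so it takes 9 divisions to reduce to a base case of size 1. The algorithm makes 2 recursive calls at each level.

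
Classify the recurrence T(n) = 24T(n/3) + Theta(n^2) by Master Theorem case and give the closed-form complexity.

Master Theorem for T(n) = 24T(n/3) + O(n^2):

a = 24, b = 3, c = 2
log_b(a) = log_3(24) = 2.8928

Case 1: c = 2 < log_3(24) = 2.8928
T(n) = O(n^(log_3 24))

For T(n) = 24T(n/3) + O(n^2): log_3(24) = 2.8928. This is Case 1 of the Master Theorem (c < log_b(a), work dominated by leaves), giving O(n^(log_3 24)).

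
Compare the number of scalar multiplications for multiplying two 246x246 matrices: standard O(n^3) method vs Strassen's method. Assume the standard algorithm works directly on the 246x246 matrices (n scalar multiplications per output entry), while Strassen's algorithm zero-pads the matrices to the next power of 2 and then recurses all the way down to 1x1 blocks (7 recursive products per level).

Matrix multiplication for 246x246 matrices:

Strassen's algorithm requires power-of-2 dimensions. Pad 246x246 to 256x256 (next power of 2).

Standard algorithm: 246^3 = 14886936 multiplications
Strassen's algorithm: 7^(log2(256)) = 7^8 = 5764801 multiplications
Savings: 14886936 - 5764801 = 9122135 multiplications

Standard: 14886936 multiplications (246^3). Strassen: 5764801 multiplications (7^8, after padding to 256x256). Strassen reduces 8 recursive multiplications to 7 at each level.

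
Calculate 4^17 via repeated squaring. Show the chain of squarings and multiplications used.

Computing 4^17 by squaring (build up from 4^1; each line after the first costs one multiplication):

4^1 = 4
4^2 = (4^1)^2 = 4^2 = 16
4^4 = (4^2)^2 = 16^2 = 256
4^8 = (4^4)^2 = 256^2 = 65536
4^16 = (4^8)^2 = 65536^2 = 4294967296
4^17 = 4 * 4^16 = 4 * 4294967296 = 17179869184

Result: 17179869184
Multiplications needed: 5 (5 lines after 4^1)

4^17 = 17179869184. Using exponentiation by squaring, this requires 5 multiplications. The key idea: if the exponent is even, square the half-power; if odd, multiply by the base once.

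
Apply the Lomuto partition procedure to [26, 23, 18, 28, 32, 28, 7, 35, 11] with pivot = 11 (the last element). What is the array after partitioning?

Lomuto partition with pivot = 11:

Initial array: [26, 23, 18, 28, 32, 28, 7, 35, 11]

arr[0]=26 > 11: no swap
arr[1]=23 > 11: no swap
arr[2]=18 > 11: no swap
arr[3]=28 > 11: no swap
arr[4]=32 > 11: no swap
arr[5]=28 > 11: no swap
arr[6]=7 <= 11: swap with position 0, array becomes [7, 23, 18, 28, 32, 28, 26, 35, 11]
arr[7]=35 > 11: no swap

Place pivot at position 1: [7, 11, 18, 28, 32, 28, 26, 35, 23]
Pivot position: 1

After partitioning with pivot 11, the array becomes [7, 11, 18, 28, 32, 28, 26, 35, 23]. The pivot is placed at index 1. All elements to the left of the pivot are <= 11, and all elements to the right are > 11.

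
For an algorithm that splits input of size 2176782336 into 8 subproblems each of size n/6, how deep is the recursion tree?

For divide and conquer with division factor 6:

Problem sizes at each level:
Level 0: 2176782336
Level 1: 362797056
Level 2: 60466176
Level 3: 10077696
Level 4: 1679616
Level 5: 279936
Level 6: 46656
Level 7: 7776
Level 8: 1296
Level 9: 216
Level 10: 36
Level 11: 6
Level 12: 1

The root is level 0 and the size-1 base case is level 12 (the tree spans levels 0 through 12, i.e. 13 levels counting the root), so the depth is the number of divisions: log_6(2176782336) = 12

The recursion tree depth is log_6(2176782336) = 12. At each level, the problem size is divided by 6, so it takes 12 divisions to reduce to a base case of size 1. The algorithm makes 8 recursive calls at each level.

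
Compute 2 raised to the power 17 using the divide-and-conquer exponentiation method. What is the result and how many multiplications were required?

Computing 2^17 by squaring (build up from 2^1; each line after the first costs one multiplication):

2^1 = 2
2^2 = (2^1)^2 = 2^2 = 4
2^4 = (2^2)^2 = 4^2 = 16
2^8 = (2^4)^2 = 16^2 = 256
2^16 = (2^8)^2 = 256^2 = 65536
2^17 = 2 * 2^16 = 2 * 65536 = 131072

Result: 131072
Multiplications needed: 5 (5 lines after 2^1)

2^17 = 131072. Using exponentiation by squaring, this requires 5 multiplications. The key idea: if the exponent is even, square the half-power; if odd, multiply by the base once.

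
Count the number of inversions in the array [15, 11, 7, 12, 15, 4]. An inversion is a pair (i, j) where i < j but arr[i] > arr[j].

Finding inversions in [15, 11, 7, 12, 15, 4]:

(0, 1): arr[0]=15 > arr[1]=11
(0, 2): arr[0]=15 > arr[2]=7
(0, 3): arr[0]=15 > arr[3]=12
(0, 5): arr[0]=15 > arr[5]=4
(1, 2): arr[1]=11 > arr[2]=7
(1, 5): arr[1]=11 > arr[5]=4
(2, 5): arr[2]=7 > arr[5]=4
(3, 5): arr[3]=12 > arr[5]=4
(4, 5): arr[4]=15 > arr[5]=4

Total inversions: 9

The array has 9 inversion(s): (0,1), (0,2), (0,3), (0,5), (1,2), (1,5), (2,5), (3,5), (4,5). Each pair (i,j) satisfies i < j and arr[i] > arr[j].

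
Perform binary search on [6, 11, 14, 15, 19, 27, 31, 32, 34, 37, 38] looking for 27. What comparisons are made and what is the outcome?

Binary search for 27 in [6, 11, 14, 15, 19, 27, 31, 32, 34, 37, 38]:

lo=0, hi=10, mid=5, arr[mid]=27 -> Found target at index 5!

Binary search finds 27 at index 5 after 1 comparisons. The search repeatedly halves the search space by comparing with the middle element.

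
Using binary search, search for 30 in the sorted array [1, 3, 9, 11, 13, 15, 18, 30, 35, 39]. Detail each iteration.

Binary search for 30 in [1, 3, 9, 11, 13, 15, 18, 30, 35, 39]:

lo=0, hi=9, mid=4, arr[mid]=13 -> 13 < 30, search right half
lo=5, hi=9, mid=7, arr[mid]=30 -> Found target at index 7!

Binary search finds 30 at index 7 after 2 comparisons. The search repeatedly halves the search space by comparing with the middle element.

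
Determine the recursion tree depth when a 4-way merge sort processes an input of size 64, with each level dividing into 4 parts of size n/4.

For divide and conquer with division factor 4:

Problem sizes at each level:
Level 0: 64
Level 1: 16
Level 2: 4
Level 3: 1

The root is level 0 and the size-1 base case is level 3 (the tree spans levels 0 through 3, i.e. 4 levels counting the root), so the depth is the number of divisions: log_4(64) = 3

The recursion tree depth is log_4(64) = 3. At each level, the problem size is divided by 4, so it takes 3 divisions to reduce to a base case of size 1. The algorithm makes 4 recursive calls at each level.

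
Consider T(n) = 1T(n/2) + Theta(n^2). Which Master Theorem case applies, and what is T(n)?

Master Theorem for T(n) = 1T(n/2) + O(n^2):

a = 1, b = 2, c = 2
log_b(a) = log_2(1) = 0.0000

Case 3: c = 2 > log_2(1) = 0.0000
T(n) = O(n^2) = O(n^2)

For T(n) = 1T(n/2) + O(n^2): log_2(1) = 0.0000. This is Case 3 of the Master Theorem (c > log_b(a), work dominated by root), giving O(n^2).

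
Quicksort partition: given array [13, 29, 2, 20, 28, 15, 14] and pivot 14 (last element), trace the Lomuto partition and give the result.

Lomuto partition with pivot = 14:

Initial array: [13, 29, 2, 20, 28, 15, 14]

arr[0]=13 <= 14: swap with position 0, array becomes [13, 29, 2, 20, 28, 15, 14]
arr[1]=29 > 14: no swap
arr[2]=2 <= 14: swap with position 1, array becomes [13, 2, 29, 20, 28, 15, 14]
arr[3]=20 > 14: no swap
arr[4]=28 > 14: no swap
arr[5]=15 > 14: no swap

Place pivot at position 2: [13, 2, 14, 20, 28, 15, 29]
Pivot position: 2

After partitioning with pivot 14, the array becomes [13, 2, 14, 20, 28, 15, 29]. The pivot is placed at index 2. All elements to the left of the pivot are <= 14, and all elements to the right are > 14.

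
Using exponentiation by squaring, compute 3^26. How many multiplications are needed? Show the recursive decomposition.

Computing 3^26 by squaring (build up from 3^1; each line after the first costs one multiplication):

3^1 = 3
3^2 = (3^1)^2 = 3^2 = 9
3^3 = 3 * 3^2 = 3 * 9 = 27
3^6 = (3^3)^2 = 27^2 = 729
3^12 = (3^6)^2 = 729^2 = 531441
3^13 = 3 * 3^12 = 3 * 531441 = 1594323
3^26 = (3^13)^2 = 1594323^2 = 2541865828329

Result: 2541865828329
Multiplications needed: 6 (6 lines after 3^1)

3^26 = 2541865828329. Using exponentiation by squaring, this requires 6 multiplications. The key idea: if the exponent is even, square the half-power; if odd, multiply by the base once.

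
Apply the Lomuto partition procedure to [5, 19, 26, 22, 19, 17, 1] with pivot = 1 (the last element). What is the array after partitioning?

Lomuto partition with pivot = 1:

Initial array: [5, 19, 26, 22, 19, 17, 1]

arr[0]=5 > 1: no swap
arr[1]=19 > 1: no swap
arr[2]=26 > 1: no swap
arr[3]=22 > 1: no swap
arr[4]=19 > 1: no swap
arr[5]=17 > 1: no swap

Place pivot at position 0: [1, 19, 26, 22, 19, 17, 5]
Pivot position: 0

After partitioning with pivot 1, the array becomes [1, 19, 26, 22, 19, 17, 5]. The pivot is placed at index 0. All elements to the left of the pivot are <= 1, and all elements to the right are > 1.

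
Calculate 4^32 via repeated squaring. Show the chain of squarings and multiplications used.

Computing 4^32 by squaring (build up from 4^1; each line after the first costs one multiplication):

4^1 = 4
4^2 = (4^1)^2 = 4^2 = 16
4^4 = (4^2)^2 = 16^2 = 256
4^8 = (4^4)^2 = 256^2 = 65536
4^16 = (4^8)^2 = 65536^2 = 4294967296
4^32 = (4^16)^2 = 4294967296^2 = 18446744073709551616

Result: 18446744073709551616
Multiplications needed: 5 (5 lines after 4^1)

4^32 = 18446744073709551616. Using exponentiation by squaring, this requires 5 multiplications. The key idea: if the exponent is even, square the half-power; if odd, multiply by the base once.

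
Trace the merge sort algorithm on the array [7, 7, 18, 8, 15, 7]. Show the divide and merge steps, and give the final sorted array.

Merge sort trace:

Split: [7, 7, 18, 8, 15, 7] -> [7, 7, 18] and [8, 15, 7]
  Split: [7, 7, 18] -> [7] and [7, 18]
    Split: [7, 18] -> [7] and [18]
    Merge: [7] + [18] -> [7, 18]
  Merge: [7] + [7, 18] -> [7, 7, 18]
  Split: [8, 15, 7] -> [8] and [15, 7]
    Split: [15, 7] -> [15] and [7]
    Merge: [15] + [7] -> [7, 15]
  Merge: [8] + [7, 15] -> [7, 8, 15]
Merge: [7, 7, 18] + [7, 8, 15] -> [7, 7, 7, 8, 15, 18]

Final sorted array: [7, 7, 7, 8, 15, 18]

The merge sort proceeds by recursively splitting the array and merging sorted halves.
After all merges, the sorted array is [7, 7, 7, 8, 15, 18].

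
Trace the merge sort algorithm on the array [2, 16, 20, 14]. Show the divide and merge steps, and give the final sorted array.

Merge sort trace:

Split: [2, 16, 20, 14] -> [2, 16] and [20, 14]
  Split: [2, 16] -> [2] and [16]
  Merge: [2] + [16] -> [2, 16]
  Split: [20, 14] -> [20] and [14]
  Merge: [20] + [14] -> [14, 20]
Merge: [2, 16] + [14, 20] -> [2, 14, 16, 20]

Final sorted array: [2, 14, 16, 20]

The merge sort proceeds by recursively splitting the array and merging sorted halves.
After all merges, the sorted array is [2, 14, 16, 20].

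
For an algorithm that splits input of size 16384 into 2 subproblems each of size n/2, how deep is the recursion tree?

For divide and conquer with division factor 2:

Problem sizes at each level:
Level 0: 16384
Level 1: 8192
Level 2: 4096
Level 3: 2048
Level 4: 1024
Level 5: 512
Level 6: 256
Level 7: 128
Level 8: 64
Level 9: 32
Level 10: 16
Level 11: 8
Level 12: 4
Level 13: 2
Level 14: 1

The root is level 0 and the size-1 base case is level 14 (the tree spans levels 0 through 14, i.e. 15 levels counting the root), so the depth is the number of divisions: log_2(16384) = 14

The recursion tree depth is log_2(16384) = 14. At each level, the problem size is divided by 2, so it takes 14 divisions to reduce to a base case of size 1. The algorithm makes 2 recursive calls at each level.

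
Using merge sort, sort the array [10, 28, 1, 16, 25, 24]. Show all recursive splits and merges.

Merge sort trace:

Split: [10, 28, 1, 16, 25, 24] -> [10, 28, 1] and [16, 25, 24]
  Split: [10, 28, 1] -> [10] and [28, 1]
    Split: [28, 1] -> [28] and [1]
    Merge: [28] + [1] -> [1, 28]
  Merge: [10] + [1, 28] -> [1, 10, 28]
  Split: [16, 25, 24] -> [16] and [25, 24]
    Split: [25, 24] -> [25] and [24]
    Merge: [25] + [24] -> [24, 25]
  Merge: [16] + [24, 25] -> [16, 24, 25]
Merge: [1, 10, 28] + [16, 24, 25] -> [1, 10, 16, 24, 25, 28]

Final sorted array: [1, 10, 16, 24, 25, 28]

The merge sort proceeds by recursively splitting the array and merging sorted halves.
After all merges, the sorted array is [1, 10, 16, 24, 25, 28].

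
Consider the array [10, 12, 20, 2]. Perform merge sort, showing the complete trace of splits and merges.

Merge sort trace:

Split: [10, 12, 20, 2] -> [10, 12] and [20, 2]
  Split: [10, 12] -> [10] and [12]
  Merge: [10] + [12] -> [10, 12]
  Split: [20, 2] -> [20] and [2]
  Merge: [20] + [2] -> [2, 20]
Merge: [10, 12] + [2, 20] -> [2, 10, 12, 20]

Final sorted array: [2, 10, 12, 20]

The merge sort proceeds by recursively splitting the array and merging sorted halves.
After all merges, the sorted array is [2, 10, 12, 20].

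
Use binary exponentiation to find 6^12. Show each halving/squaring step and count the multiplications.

Computing 6^12 by squaring (build up from 6^1; each line after the first costs one multiplication):

6^1 = 6
6^2 = (6^1)^2 = 6^2 = 36
6^3 = 6 * 6^2 = 6 * 36 = 216
6^6 = (6^3)^2 = 216^2 = 46656
6^12 = (6^6)^2 = 46656^2 = 2176782336

Result: 2176782336
Multiplications needed: 4 (4 lines after 6^1)

6^12 = 2176782336. Using exponentiation by squaring, this requires 4 multiplications. The key idea: if the exponent is even, square the half-power; if odd, multiply by the base once.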